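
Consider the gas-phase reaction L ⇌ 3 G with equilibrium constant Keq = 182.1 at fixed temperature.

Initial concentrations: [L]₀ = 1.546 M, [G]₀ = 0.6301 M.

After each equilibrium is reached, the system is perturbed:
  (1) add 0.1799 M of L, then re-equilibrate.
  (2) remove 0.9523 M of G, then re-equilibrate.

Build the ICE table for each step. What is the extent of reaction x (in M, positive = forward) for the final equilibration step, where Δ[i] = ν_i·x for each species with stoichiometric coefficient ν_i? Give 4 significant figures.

Q₀ = 0.1618 vs Keq = 182.1 ⇒ Q<K, forward
Step 1:
                    L           G
  Initial       1.546      0.6301
  Change       -1.163       3.488
  Equil        0.3834       4.118
  solve Keq expr → x = 1.163; check Q = 182.1
Then add 0.1799 M of L.
Step 2:
                    L           G
  Initial      0.5633       4.118
  Change     -0.09482      0.2845
  Equil        0.4685       4.402
  solve Keq expr → x = 0.09482; check Q = 182.1
Then remove 0.9523 M of G.
Step 3:
                    L           G
  Initial      0.4685        3.45
  Change      -0.1459      0.4376
  Equil        0.3226       3.888
  solve Keq expr → x = 0.1459; check Q = 182.1

x = 0.1459 M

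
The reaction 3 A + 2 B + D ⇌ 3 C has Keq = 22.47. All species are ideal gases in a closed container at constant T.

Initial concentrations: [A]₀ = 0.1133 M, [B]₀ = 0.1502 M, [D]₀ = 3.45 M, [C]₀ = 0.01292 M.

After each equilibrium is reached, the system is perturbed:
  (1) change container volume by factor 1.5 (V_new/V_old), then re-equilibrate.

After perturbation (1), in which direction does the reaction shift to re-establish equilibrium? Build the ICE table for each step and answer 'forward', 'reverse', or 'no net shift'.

Q₀ = 0.01905 vs Keq = 22.47 ⇒ Q<K, forward
Step 1:
                    A           B           D           C
  Initial      0.1133      0.1502        3.45     0.01292
  Change     -0.05066    -0.03377    -0.01689     0.05066
  Equil       0.06264      0.1164       3.433     0.06358
  solve Keq expr → x = 0.01689; check Q = 22.47
Then change container volume by factor 1.5 (V_new/V_old).
Step 2:
                    A           B           D           C
  Initial     0.04176     0.07762       2.289     0.04239
  Change     0.007566    0.005044    0.002522   -0.007566
  Equil       0.04933     0.08266       2.291     0.03482
  solve Keq expr → x = -0.002522; check Q = 22.47

Direction: reverse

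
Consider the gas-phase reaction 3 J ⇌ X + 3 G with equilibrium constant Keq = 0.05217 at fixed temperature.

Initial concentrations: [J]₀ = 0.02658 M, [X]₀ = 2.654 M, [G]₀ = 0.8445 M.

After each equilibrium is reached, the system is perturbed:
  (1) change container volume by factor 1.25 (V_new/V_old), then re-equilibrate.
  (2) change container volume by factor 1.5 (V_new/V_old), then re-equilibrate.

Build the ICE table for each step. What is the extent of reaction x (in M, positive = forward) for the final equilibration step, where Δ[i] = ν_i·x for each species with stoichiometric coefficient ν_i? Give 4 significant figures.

Q₀ = 8.5121e+04 vs Keq = 0.05217 ⇒ Q>K, reverse
Step 1:
                  J         X         G
  I         0.02658     2.654    0.8445
  C          0.6552   -0.2184   -0.6552
  E          0.6817     2.436    0.1893
  solve Keq expr → x = -0.2184; check Q = 0.05217
Then change container volume by factor 1.25 (V_new/V_old).
Step 2:
                  J         X         G
  I          0.5454     1.948    0.1515
  C        -0.00894   0.00298   0.00894
  E          0.5365     1.951    0.1604
  solve Keq expr → x = 0.00298; check Q = 0.05217
Then change container volume by factor 1.5 (V_new/V_old).
Step 3:
                  J         X         G
  I          0.3576     1.301    0.1069
  C        -0.01144  0.003814   0.01144
  E          0.3462     1.305    0.1184
  solve Keq expr → x = 0.003814; check Q = 0.05217

x = 0.003814 M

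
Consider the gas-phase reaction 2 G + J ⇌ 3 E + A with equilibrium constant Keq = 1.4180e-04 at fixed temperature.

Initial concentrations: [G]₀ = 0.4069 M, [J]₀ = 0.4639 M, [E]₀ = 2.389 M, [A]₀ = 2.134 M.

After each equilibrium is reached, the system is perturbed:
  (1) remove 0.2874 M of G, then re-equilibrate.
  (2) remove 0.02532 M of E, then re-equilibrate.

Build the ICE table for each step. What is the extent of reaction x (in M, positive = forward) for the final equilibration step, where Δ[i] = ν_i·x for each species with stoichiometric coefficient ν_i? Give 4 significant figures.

x = 0.008186 M

Q₀ = 378.8 vs Keq = 1.4180e-04 ⇒ Q>K, reverse
Step 1:
                  G         J         E         A
  I          0.4069    0.4639     2.389     2.134
  C            1.54    0.7701     -2.31   -0.7701
  E           1.947     1.234   0.07865     1.364
  solve Keq expr → x = -0.7701; check Q = 1.4180e-04
Then remove 0.2874 M of G.
Step 2:
                  G         J         E         A
  I            1.66     1.234   0.07865     1.364
  C        0.005136  0.002568 -0.007703 -0.002568
  E           1.665     1.237   0.07094     1.361
  solve Keq expr → x = -0.002568; check Q = 1.4180e-04
Then remove 0.02532 M of E.
Step 3:
                  G         J         E         A
  I           1.665     1.237   0.04562     1.361
  C        -0.01637 -0.008186   0.02456  0.008186
  E           1.649     1.228   0.07018     1.369
  solve Keq expr → x = 0.008186; check Q = 1.4180e-04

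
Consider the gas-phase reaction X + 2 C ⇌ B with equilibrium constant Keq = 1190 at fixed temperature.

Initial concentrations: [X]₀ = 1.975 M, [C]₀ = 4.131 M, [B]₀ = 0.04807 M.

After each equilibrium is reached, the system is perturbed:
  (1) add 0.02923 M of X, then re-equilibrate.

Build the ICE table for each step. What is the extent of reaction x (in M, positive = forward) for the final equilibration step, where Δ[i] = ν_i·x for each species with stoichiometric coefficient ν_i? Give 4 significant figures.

Q₀ = 0.001426 vs Keq = 1190 ⇒ Q<K, forward
Step 1:
                   X          C          B
  I            1.975      4.131    0.04807
  C           -1.946     -3.892      1.946
  E          0.02922     0.2394      1.994
  solve Keq expr → x = 1.946; check Q = 1190
Then add 0.02923 M of X.
Step 2:
                   X          C          B
  I          0.05845     0.2394      1.994
  C         -0.01778   -0.03557    0.01778
  E          0.04067     0.2039      2.012
  solve Keq expr → x = 0.01778; check Q = 1190

x = 0.01778 M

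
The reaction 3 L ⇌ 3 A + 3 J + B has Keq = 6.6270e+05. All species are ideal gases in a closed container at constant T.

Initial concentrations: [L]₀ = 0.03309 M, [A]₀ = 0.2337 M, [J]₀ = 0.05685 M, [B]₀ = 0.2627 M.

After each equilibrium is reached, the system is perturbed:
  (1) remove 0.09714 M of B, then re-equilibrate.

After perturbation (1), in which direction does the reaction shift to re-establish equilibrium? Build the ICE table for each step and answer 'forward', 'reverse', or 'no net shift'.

Direction: forward

Q₀ = 0.017 vs Keq = 6.6270e+05 ⇒ Q<K, forward
Step 1:
                    L           A           J           B
  Initial     0.03309      0.2337     0.05685      0.2627
  Change     -0.03291     0.03291     0.03291     0.01097
  Equil    1.7821e-04      0.2666     0.08976      0.2737
  solve Keq expr → x = 0.01097; check Q = 6.6270e+05
Then remove 0.09714 M of B.
Step 2:
                    L           A           J           B
  Initial  1.7821e-04      0.2666     0.08976      0.1765
  Change  -2.4173e-05  2.4173e-05  2.4173e-05  8.0578e-06
  Equil    1.5404e-04      0.2666     0.08979      0.1765
  solve Keq expr → x = 8.0578e-06; check Q = 6.6270e+05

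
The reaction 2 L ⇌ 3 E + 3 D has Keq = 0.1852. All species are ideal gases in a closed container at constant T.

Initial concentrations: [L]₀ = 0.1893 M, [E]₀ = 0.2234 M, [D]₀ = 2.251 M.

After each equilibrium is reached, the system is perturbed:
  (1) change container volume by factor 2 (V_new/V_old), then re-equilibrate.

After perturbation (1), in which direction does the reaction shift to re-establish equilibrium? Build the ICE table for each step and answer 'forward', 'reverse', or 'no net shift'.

Q₀ = 3.549 vs Keq = 0.1852 ⇒ Q>K, reverse
Step 1:
                  L         E         D
  I          0.1893    0.2234     2.251
  C         0.07561   -0.1134   -0.1134
  E          0.2649      0.11     2.138
  solve Keq expr → x = -0.0378; check Q = 0.1852
Then change container volume by factor 2 (V_new/V_old).
Step 2:
                  L         E         D
  I          0.1325   0.05499     1.069
  C        -0.03507    0.0526    0.0526
  E         0.09739    0.1076     1.121
  solve Keq expr → x = 0.01753; check Q = 0.1852

Direction: forward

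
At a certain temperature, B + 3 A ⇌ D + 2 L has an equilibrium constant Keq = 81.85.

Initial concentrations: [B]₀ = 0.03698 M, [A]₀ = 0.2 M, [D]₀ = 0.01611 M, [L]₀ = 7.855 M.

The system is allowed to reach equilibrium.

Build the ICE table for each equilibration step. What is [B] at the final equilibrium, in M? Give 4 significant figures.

Q₀ = 3360 vs Keq = 81.85 ⇒ Q>K, reverse
Step 1:
                  B         A         D         L
  Initial   0.03698       0.2   0.01611     7.855
  Change    0.01508   0.04525  -0.01508  -0.03017
  Equil     0.05206    0.2453  0.001027     7.825
  solve Keq expr → x = -0.01508; check Q = 81.85

[B]_eq = 0.05206 M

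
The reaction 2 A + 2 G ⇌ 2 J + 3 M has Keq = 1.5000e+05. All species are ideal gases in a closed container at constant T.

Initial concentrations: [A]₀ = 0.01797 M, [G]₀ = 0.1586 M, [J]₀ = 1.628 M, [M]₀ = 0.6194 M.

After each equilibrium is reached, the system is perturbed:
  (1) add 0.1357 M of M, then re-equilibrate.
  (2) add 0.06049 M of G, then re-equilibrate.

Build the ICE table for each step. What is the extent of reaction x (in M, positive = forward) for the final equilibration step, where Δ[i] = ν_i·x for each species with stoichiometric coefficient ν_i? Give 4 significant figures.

x = 0.002187 M

Q₀ = 7.7539e+04 vs Keq = 1.5000e+05 ⇒ Q<K, forward
Step 1:
                   A          G          J          M
  I          0.01797     0.1586      1.628     0.6194
  C        -0.004428  -0.004428   0.004428   0.006642
  E          0.01354     0.1542      1.632      0.626
  solve Keq expr → x = 0.002214; check Q = 1.5000e+05
Then add 0.1357 M of M.
Step 2:
                   A          G          J          M
  I          0.01354     0.1542      1.632     0.7617
  C         0.003934   0.003934  -0.003934  -0.005901
  E          0.01748     0.1581      1.628     0.7558
  solve Keq expr → x = -0.001967; check Q = 1.5000e+05
Then add 0.06049 M of G.
Step 3:
                   A          G          J          M
  I          0.01748     0.2186      1.628     0.7558
  C        -0.004374  -0.004374   0.004374   0.006562
  E           0.0131     0.2142      1.633     0.7624
  solve Keq expr → x = 0.002187; check Q = 1.5000e+05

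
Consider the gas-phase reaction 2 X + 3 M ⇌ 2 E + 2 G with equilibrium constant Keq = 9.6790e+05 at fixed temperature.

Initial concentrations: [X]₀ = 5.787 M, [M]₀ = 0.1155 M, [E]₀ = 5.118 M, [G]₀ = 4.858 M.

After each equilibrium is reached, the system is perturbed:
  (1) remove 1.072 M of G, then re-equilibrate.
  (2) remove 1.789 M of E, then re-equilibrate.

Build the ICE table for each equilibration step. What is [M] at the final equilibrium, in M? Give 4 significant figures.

Q₀ = 1.1980e+04 vs Keq = 9.6790e+05 ⇒ Q<K, forward
Step 1:
                    X           M           E           G
  I             5.787      0.1155       5.118       4.858
  C          -0.05878    -0.08818     0.05878     0.05878
  E             5.728     0.02732       5.177       4.917
  solve Keq expr → x = 0.02939; check Q = 9.6790e+05
Then remove 1.072 M of G.
Step 2:
                    X           M           E           G
  I             5.728     0.02732       5.177       3.845
  C         -0.002737   -0.004105    0.002737    0.002737
  E             5.725     0.02322        5.18       3.848
  solve Keq expr → x = 0.001368; check Q = 9.6790e+05
Then remove 1.789 M of E.
Step 3:
                    X           M           E           G
  I             5.725     0.02322       3.391       3.848
  C         -0.003788   -0.005682    0.003788    0.003788
  E             5.722     0.01754       3.394       3.851
  solve Keq expr → x = 0.001894; check Q = 9.6790e+05

[M]_eq = 0.01754 M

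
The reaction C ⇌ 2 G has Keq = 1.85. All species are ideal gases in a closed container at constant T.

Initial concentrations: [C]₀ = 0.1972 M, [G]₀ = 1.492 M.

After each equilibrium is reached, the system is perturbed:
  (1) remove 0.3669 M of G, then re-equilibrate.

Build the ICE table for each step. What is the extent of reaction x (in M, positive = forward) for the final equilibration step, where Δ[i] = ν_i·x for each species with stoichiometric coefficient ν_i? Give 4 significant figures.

x = 0.1199 M

Q₀ = 11.29 vs Keq = 1.85 ⇒ Q>K, reverse
Step 1:
                    C           G
  Initial      0.1972       1.492
  Change       0.2775     -0.5549
  Equil        0.4747      0.9371
  solve Keq expr → x = -0.2775; check Q = 1.85
Then remove 0.3669 M of G.
Step 2:
                    C           G
  Initial      0.4747      0.5702
  Change      -0.1199      0.2399
  Equil        0.3547      0.8101
  solve Keq expr → x = 0.1199; check Q = 1.85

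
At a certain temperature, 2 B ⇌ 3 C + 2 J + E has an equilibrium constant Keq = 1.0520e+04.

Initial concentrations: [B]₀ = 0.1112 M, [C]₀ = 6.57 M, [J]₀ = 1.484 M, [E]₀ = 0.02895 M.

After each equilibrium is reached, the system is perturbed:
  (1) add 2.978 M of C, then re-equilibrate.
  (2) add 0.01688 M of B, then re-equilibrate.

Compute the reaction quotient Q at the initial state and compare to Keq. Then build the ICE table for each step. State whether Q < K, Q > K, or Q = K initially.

Q₀ = 1462; Q < K (proceeds forward)

Q₀ = 1462 vs Keq = 1.0520e+04 ⇒ Q<K, forward
Step 1:
                   B          C          J          E
  init        0.1112       6.57      1.484    0.02895
  Δ         -0.05127    0.07691    0.05127    0.02564
  eq         0.05993      6.647      1.535    0.05459
  solve Keq expr → x = 0.02564; check Q = 1.0520e+04
Then add 2.978 M of C.
Step 2:
                   B          C          J          E
  init       0.05993      9.625      1.535    0.05459
  Δ          0.02793    -0.0419   -0.02793   -0.01397
  eq         0.08786      9.583      1.507    0.04062
  solve Keq expr → x = -0.01397; check Q = 1.0520e+04
Then add 0.01688 M of B.
Step 3:
                   B          C          J          E
  init        0.1047      9.583      1.507    0.04062
  Δ         -0.01049    0.01574    0.01049   0.005247
  eq         0.09425      9.599      1.518    0.04587
  solve Keq expr → x = 0.005247; check Q = 1.0520e+04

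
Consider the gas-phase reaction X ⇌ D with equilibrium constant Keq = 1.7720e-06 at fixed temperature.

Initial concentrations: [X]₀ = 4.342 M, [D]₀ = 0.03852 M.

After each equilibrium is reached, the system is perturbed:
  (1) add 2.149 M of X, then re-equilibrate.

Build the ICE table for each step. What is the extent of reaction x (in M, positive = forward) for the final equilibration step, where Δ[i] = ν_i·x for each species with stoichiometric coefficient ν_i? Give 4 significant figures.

Q₀ = 0.008871 vs Keq = 1.7720e-06 ⇒ Q>K, reverse
Step 1:
                  X         D
  I           4.342   0.03852
  C         0.03851  -0.03851
  E           4.381 7.7623e-06
  solve Keq expr → x = -0.03851; check Q = 1.7720e-06
Then add 2.149 M of X.
Step 2:
                  X         D
  I            6.53 7.7623e-06
  C       -3.8080e-06 3.8080e-06
  E            6.53 1.1570e-05
  solve Keq expr → x = 3.8080e-06; check Q = 1.7720e-06

x = 3.8080e-06 M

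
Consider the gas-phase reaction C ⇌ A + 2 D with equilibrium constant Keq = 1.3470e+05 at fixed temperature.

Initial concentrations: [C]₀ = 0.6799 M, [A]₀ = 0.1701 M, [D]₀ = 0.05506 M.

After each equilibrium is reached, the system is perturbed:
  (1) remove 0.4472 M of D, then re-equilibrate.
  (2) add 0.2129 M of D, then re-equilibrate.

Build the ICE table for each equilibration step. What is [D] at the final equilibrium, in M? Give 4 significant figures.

Q₀ = 7.5846e-04 vs Keq = 1.3470e+05 ⇒ Q<K, forward
Step 1:
                   C          A          D
  Initial     0.6799     0.1701    0.05506
  Change     -0.6799     0.6799       1.36
  Equil   1.2632e-05       0.85      1.415
  solve Keq expr → x = 0.6799; check Q = 1.3470e+05
Then remove 0.4472 M of D.
Step 2:
                   C          A          D
  Initial 1.2632e-05       0.85     0.9676
  Change  -6.7230e-06 6.7230e-06 1.3446e-05
  Equil   5.9086e-06       0.85     0.9676
  solve Keq expr → x = 6.7230e-06; check Q = 1.3470e+05
Then add 0.2129 M of D.
Step 3:
                   C          A          D
  Initial 5.9086e-06       0.85      1.181
  Change  2.8859e-06 -2.8859e-06 -5.7718e-06
  Equil   8.7945e-06       0.85      1.181
  solve Keq expr → x = -2.8859e-06; check Q = 1.3470e+05

[D]_eq = 1.181 M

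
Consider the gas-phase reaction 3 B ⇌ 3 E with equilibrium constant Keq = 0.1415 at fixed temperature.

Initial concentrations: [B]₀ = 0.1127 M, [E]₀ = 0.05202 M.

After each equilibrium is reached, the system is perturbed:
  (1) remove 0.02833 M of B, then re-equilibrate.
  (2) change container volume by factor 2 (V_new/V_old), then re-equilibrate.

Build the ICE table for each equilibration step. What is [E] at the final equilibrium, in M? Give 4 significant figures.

Q₀ = 0.09834 vs Keq = 0.1415 ⇒ Q<K, forward
Step 1:
                   B          E
  Initial     0.1127    0.05202
  Change    -0.00441    0.00441
  Equil       0.1083    0.05643
  solve Keq expr → x = 0.00147; check Q = 0.1415
Then remove 0.02833 M of B.
Step 2:
                   B          E
  Initial    0.07996    0.05643
  Change    0.009705  -0.009705
  Equil      0.08967    0.04672
  solve Keq expr → x = -0.003235; check Q = 0.1415
Then change container volume by factor 2 (V_new/V_old).
Step 3:
                   B          E
  Initial    0.04483    0.02336
  Change           0          0
  Equil      0.04483    0.02336
  solve Keq expr → x = 0; check Q = 0.1415

[E]_eq = 0.02336 M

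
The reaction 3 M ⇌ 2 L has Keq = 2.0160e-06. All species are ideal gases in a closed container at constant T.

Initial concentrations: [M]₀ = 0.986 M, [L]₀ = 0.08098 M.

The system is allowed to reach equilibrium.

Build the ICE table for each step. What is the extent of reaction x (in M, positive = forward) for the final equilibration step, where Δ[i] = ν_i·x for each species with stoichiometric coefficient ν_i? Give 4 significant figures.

x = -0.03967 M

Q₀ = 0.006841 vs Keq = 2.0160e-06 ⇒ Q>K, reverse
Step 1:
                   M          L
  Initial      0.986    0.08098
  Change       0.119   -0.07933
  Equil        1.105   0.001649
  solve Keq expr → x = -0.03967; check Q = 2.0160e-06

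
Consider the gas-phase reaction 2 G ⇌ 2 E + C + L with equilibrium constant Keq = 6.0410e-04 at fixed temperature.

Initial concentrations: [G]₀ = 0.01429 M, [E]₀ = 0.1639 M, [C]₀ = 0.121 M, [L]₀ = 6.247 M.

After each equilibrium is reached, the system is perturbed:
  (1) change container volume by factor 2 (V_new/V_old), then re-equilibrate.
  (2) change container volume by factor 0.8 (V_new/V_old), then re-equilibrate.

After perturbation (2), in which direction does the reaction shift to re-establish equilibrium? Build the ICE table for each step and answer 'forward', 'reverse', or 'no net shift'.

Direction: reverse

Q₀ = 99.44 vs Keq = 6.0410e-04 ⇒ Q>K, reverse
Step 1:
                  G         E         C         L
  init      0.01429    0.1639     0.121     6.247
  Δ          0.1558   -0.1558   -0.0779   -0.0779
  eq         0.1701  0.008107    0.0431     6.169
  solve Keq expr → x = -0.0779; check Q = 6.0410e-04
Then change container volume by factor 2 (V_new/V_old).
Step 2:
                  G         E         C         L
  init      0.08504  0.004053   0.02155     3.085
  Δ       -0.003432  0.003432  0.001716  0.001716
  eq        0.08161  0.007485   0.02327     3.086
  solve Keq expr → x = 0.001716; check Q = 6.0410e-04
Then change container volume by factor 0.8 (V_new/V_old).
Step 3:
                  G         E         C         L
  init        0.102  0.009357   0.02908     3.858
  Δ        0.001641 -0.001641 -8.2027e-04 -8.2027e-04
  eq         0.1037  0.007716   0.02826     3.857
  solve Keq expr → x = -8.2027e-04; check Q = 6.0410e-04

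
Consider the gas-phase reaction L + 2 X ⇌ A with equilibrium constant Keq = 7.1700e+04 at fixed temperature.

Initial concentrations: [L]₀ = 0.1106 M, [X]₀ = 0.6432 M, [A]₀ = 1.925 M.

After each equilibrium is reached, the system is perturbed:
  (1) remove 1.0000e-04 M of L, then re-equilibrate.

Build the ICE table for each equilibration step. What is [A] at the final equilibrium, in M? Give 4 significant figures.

Q₀ = 42.07 vs Keq = 7.1700e+04 ⇒ Q<K, forward
Step 1:
                   L          X          A
  init        0.1106     0.6432      1.925
  Δ          -0.1104    -0.2209     0.1104
  eq      1.5917e-04     0.4223      2.035
  solve Keq expr → x = 0.1104; check Q = 7.1700e+04
Then remove 1.0000e-04 M of L.
Step 2:
                   L          X          A
  init    5.9169e-05     0.4223      2.035
  Δ       9.9842e-05 1.9968e-04 -9.9842e-05
  eq      1.5901e-04     0.4225      2.035
  solve Keq expr → x = -9.9842e-05; check Q = 7.1700e+04

[A]_eq = 2.035 M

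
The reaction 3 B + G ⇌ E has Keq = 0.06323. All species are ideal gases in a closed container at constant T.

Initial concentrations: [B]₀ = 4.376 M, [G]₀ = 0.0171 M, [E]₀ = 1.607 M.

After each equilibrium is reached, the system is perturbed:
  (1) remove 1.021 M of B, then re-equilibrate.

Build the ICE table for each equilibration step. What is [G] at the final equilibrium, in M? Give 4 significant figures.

[G]_eq = 0.2901 M

Q₀ = 1.121 vs Keq = 0.06323 ⇒ Q>K, reverse
Step 1:
                   B          G          E
  init         4.376     0.0171      1.607
  Δ           0.5256     0.1752    -0.1752
  eq           4.902     0.1923      1.432
  solve Keq expr → x = -0.1752; check Q = 0.06323
Then remove 1.021 M of B.
Step 2:
                   B          G          E
  init         3.881     0.1923      1.432
  Δ           0.2935    0.09782   -0.09782
  eq           4.174     0.2901      1.334
  solve Keq expr → x = -0.09782; check Q = 0.06323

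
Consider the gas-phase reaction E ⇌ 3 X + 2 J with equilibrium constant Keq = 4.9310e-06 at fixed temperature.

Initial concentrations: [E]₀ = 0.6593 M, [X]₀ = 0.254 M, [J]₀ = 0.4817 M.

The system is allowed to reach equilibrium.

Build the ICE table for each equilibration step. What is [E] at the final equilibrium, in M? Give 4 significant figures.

Q₀ = 0.005767 vs Keq = 4.9310e-06 ⇒ Q>K, reverse
Step 1:
                   E          X          J
  Initial     0.6593      0.254     0.4817
  Change     0.07403    -0.2221    -0.1481
  Equil       0.7333    0.03191     0.3336
  solve Keq expr → x = -0.07403; check Q = 4.9310e-06

[E]_eq = 0.7333 M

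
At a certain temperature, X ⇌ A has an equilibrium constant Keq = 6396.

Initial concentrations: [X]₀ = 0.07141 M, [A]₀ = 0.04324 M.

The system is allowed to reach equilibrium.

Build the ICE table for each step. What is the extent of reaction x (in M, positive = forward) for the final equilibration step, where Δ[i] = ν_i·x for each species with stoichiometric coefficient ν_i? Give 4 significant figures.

Q₀ = 0.6055 vs Keq = 6396 ⇒ Q<K, forward
Step 1:
                   X          A
  Initial    0.07141    0.04324
  Change    -0.07139    0.07139
  Equil   1.7922e-05     0.1146
  solve Keq expr → x = 0.07139; check Q = 6396

x = 0.07139 M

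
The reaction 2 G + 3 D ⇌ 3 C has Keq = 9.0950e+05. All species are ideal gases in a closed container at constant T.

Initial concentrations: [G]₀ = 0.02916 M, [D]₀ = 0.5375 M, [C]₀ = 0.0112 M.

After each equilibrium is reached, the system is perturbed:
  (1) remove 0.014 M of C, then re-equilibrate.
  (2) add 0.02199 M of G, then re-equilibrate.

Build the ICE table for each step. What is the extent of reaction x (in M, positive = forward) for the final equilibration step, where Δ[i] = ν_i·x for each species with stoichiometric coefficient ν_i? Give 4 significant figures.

x = 0.01097 M

Q₀ = 0.01064 vs Keq = 9.0950e+05 ⇒ Q<K, forward
Step 1:
                  G         D         C
  init      0.02916    0.5375    0.0112
  Δ        -0.02912  -0.04368   0.04368
  eq      3.8850e-05    0.4938   0.05488
  solve Keq expr → x = 0.01456; check Q = 9.0950e+05
Then remove 0.014 M of C.
Step 2:
                  G         D         C
  init    3.8850e-05    0.4938   0.04088
  Δ       -1.3852e-05 -2.0778e-05 2.0778e-05
  eq      2.4998e-05    0.4938    0.0409
  solve Keq expr → x = 6.9261e-06; check Q = 9.0950e+05
Then add 0.02199 M of G.
Step 3:
                  G         D         C
  init      0.02201    0.4938    0.0409
  Δ        -0.02195  -0.03292   0.03292
  eq      6.7223e-05    0.4609   0.07382
  solve Keq expr → x = 0.01097; check Q = 9.0950e+05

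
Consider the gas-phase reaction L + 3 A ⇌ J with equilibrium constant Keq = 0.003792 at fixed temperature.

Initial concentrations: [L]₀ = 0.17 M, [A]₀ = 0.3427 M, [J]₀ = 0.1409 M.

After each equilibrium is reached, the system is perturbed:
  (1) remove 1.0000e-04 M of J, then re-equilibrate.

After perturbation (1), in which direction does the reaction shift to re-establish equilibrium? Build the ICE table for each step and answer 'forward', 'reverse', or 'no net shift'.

Direction: forward

Q₀ = 20.59 vs Keq = 0.003792 ⇒ Q>K, reverse
Step 1:
                   L          A          J
  I             0.17     0.3427     0.1409
  C           0.1404     0.4211    -0.1404
  E           0.3104     0.7638 5.2449e-04
  solve Keq expr → x = -0.1404; check Q = 0.003792
Then remove 1.0000e-04 M of J.
Step 2:
                   L          A          J
  I           0.3104     0.7638 4.2449e-04
  C       -9.9220e-05 -2.9766e-04 9.9220e-05
  E           0.3103     0.7635 5.2371e-04
  solve Keq expr → x = 9.9220e-05; check Q = 0.003792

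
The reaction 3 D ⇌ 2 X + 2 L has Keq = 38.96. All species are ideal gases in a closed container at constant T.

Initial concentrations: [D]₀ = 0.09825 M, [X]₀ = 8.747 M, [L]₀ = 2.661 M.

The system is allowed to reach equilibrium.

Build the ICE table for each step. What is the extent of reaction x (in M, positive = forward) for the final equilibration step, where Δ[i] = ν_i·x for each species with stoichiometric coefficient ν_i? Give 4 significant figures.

x = -0.5047 M

Q₀ = 5.7123e+05 vs Keq = 38.96 ⇒ Q>K, reverse
Step 1:
                    D           X           L
  Initial     0.09825       8.747       2.661
  Change        1.514      -1.009      -1.009
  Equil         1.612       7.738       1.652
  solve Keq expr → x = -0.5047; check Q = 38.96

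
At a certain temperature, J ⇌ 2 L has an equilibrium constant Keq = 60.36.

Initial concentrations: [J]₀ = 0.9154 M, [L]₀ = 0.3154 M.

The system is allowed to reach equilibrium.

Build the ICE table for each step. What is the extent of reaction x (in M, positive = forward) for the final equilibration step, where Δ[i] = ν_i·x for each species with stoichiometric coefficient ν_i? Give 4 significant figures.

x = 0.8483 M

Q₀ = 0.1087 vs Keq = 60.36 ⇒ Q<K, forward
Step 1:
                    J           L
  I            0.9154      0.3154
  C           -0.8483       1.697
  E           0.06707       2.012
  solve Keq expr → x = 0.8483; check Q = 60.36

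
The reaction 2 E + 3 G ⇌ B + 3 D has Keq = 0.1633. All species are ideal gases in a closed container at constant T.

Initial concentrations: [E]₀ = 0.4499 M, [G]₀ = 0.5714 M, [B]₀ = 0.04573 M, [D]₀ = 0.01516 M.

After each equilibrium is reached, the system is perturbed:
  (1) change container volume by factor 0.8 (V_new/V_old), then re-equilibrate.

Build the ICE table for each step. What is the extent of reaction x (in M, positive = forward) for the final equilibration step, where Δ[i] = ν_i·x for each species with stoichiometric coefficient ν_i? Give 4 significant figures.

x = 0.003154 M

Q₀ = 4.2194e-06 vs Keq = 0.1633 ⇒ Q<K, forward
Step 1:
                  E         G         B         D
  I          0.4499    0.5714   0.04573   0.01516
  C         -0.1268   -0.1902   0.06339    0.1902
  E          0.3231    0.3812    0.1091    0.2053
  solve Keq expr → x = 0.06339; check Q = 0.1633
Then change container volume by factor 0.8 (V_new/V_old).
Step 2:
                  E         G         B         D
  I          0.4039    0.4765    0.1364    0.2567
  C       -0.006309 -0.009463  0.003154  0.009463
  E          0.3976    0.4671    0.1396    0.2661
  solve Keq expr → x = 0.003154; check Q = 0.1633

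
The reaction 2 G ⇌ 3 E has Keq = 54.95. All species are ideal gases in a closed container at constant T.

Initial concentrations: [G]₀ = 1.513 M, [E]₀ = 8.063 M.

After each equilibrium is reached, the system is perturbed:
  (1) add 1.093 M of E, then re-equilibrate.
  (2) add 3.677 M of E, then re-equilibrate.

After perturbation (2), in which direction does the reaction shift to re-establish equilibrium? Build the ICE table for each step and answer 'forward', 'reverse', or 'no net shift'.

Q₀ = 229 vs Keq = 54.95 ⇒ Q>K, reverse
Step 1:
                    G           E
  init          1.513       8.063
  Δ            0.8627      -1.294
  eq            2.376       6.769
  solve Keq expr → x = -0.4314; check Q = 54.95
Then add 1.093 M of E.
Step 2:
                    G           E
  init          2.376       7.862
  Δ            0.3254     -0.4882
  eq            2.701       7.374
  solve Keq expr → x = -0.1627; check Q = 54.95
Then add 3.677 M of E.
Step 3:
                    G           E
  init          2.701       11.05
  Δ             1.145      -1.718
  eq            3.846       9.333
  solve Keq expr → x = -0.5726; check Q = 54.95

Direction: reverse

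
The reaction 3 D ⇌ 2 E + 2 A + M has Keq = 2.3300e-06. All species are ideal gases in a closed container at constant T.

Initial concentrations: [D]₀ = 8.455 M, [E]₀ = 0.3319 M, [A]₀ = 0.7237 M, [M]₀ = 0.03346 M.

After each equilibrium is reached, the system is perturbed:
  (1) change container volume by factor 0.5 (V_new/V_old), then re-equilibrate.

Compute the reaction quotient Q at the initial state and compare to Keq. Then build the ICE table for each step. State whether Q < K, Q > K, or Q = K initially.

Q₀ = 3.1939e-06; Q > K (proceeds reverse)

Q₀ = 3.1939e-06 vs Keq = 2.3300e-06 ⇒ Q>K, reverse
Step 1:
                   D          E          A          M
  init         8.455     0.3319     0.7237    0.03346
  Δ          0.01823   -0.01215   -0.01215  -0.006077
  eq           8.473     0.3197     0.7115    0.02738
  solve Keq expr → x = -0.006077; check Q = 2.3300e-06
Then change container volume by factor 0.5 (V_new/V_old).
Step 2:
                   D          E          A          M
  init         16.95     0.6395      1.423    0.05477
  Δ           0.1058   -0.07052   -0.07052   -0.03526
  eq           17.05      0.569      1.353    0.01951
  solve Keq expr → x = -0.03526; check Q = 2.3300e-06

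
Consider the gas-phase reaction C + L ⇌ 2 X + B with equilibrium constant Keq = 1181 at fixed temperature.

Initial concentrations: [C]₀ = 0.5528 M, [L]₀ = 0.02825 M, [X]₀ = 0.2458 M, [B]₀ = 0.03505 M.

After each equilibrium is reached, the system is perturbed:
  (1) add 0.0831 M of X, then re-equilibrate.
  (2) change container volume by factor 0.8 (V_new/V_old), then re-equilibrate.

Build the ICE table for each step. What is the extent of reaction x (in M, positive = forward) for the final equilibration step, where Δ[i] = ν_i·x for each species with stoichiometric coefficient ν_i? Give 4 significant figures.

Q₀ = 0.1356 vs Keq = 1181 ⇒ Q<K, forward
Step 1:
                    C           L           X           B
  init         0.5528     0.02825      0.2458     0.03505
  Δ          -0.02824    -0.02824     0.05648     0.02824
  eq           0.5246  9.3351e-06      0.3023     0.06329
  solve Keq expr → x = 0.02824; check Q = 1181
Then add 0.0831 M of X.
Step 2:
                    C           L           X           B
  init         0.5246  9.3351e-06      0.3854     0.06329
  Δ        5.8356e-06  5.8356e-06 -1.1671e-05 -5.8356e-06
  eq           0.5246  1.5171e-05      0.3854     0.06328
  solve Keq expr → x = -5.8356e-06; check Q = 1181
Then change container volume by factor 0.8 (V_new/V_old).
Step 3:
                    C           L           X           B
  init         0.6557  1.8963e-05      0.4817     0.07911
  Δ        4.7383e-06  4.7383e-06 -9.4766e-06 -4.7383e-06
  eq           0.6557  2.3702e-05      0.4817      0.0791
  solve Keq expr → x = -4.7383e-06; check Q = 1181

x = -4.7383e-06 M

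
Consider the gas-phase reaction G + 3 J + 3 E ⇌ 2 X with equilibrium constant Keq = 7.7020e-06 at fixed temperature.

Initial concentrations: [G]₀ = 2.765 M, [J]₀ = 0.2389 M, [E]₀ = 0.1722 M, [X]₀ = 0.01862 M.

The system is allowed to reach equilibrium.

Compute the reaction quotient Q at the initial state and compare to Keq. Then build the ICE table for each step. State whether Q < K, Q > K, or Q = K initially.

Q₀ = 1.801 vs Keq = 7.7020e-06 ⇒ Q>K, reverse
Step 1:
                  G         J         E         X
  init        2.765    0.2389    0.1722   0.01862
  Δ        0.009282   0.02784   0.02784  -0.01856
  eq          2.774    0.2667       0.2 5.6978e-05
  solve Keq expr → x = -0.009282; check Q = 7.7020e-06

Q₀ = 1.801; Q > K (proceeds reverse)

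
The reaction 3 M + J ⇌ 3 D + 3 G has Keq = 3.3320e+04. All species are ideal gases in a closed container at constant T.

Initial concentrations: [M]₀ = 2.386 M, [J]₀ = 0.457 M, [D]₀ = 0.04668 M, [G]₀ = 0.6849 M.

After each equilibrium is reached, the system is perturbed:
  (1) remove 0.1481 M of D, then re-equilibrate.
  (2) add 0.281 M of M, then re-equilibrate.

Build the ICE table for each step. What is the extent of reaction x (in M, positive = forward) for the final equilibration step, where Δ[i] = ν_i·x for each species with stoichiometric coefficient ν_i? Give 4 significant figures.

Q₀ = 5.2644e-06 vs Keq = 3.3320e+04 ⇒ Q<K, forward
Step 1:
                   M          J          D          G
  I            2.386      0.457    0.04668     0.6849
  C           -1.369    -0.4563      1.369      1.369
  E            1.017 7.0093e-04      1.416      2.054
  solve Keq expr → x = 0.4563; check Q = 3.3320e+04
Then remove 0.1481 M of D.
Step 2:
                   M          J          D          G
  I            1.017 7.0093e-04      1.267      2.054
  C       -5.8733e-04 -1.9578e-04 5.8733e-04 5.8733e-04
  E            1.017 5.0515e-04      1.268      2.054
  solve Keq expr → x = 1.9578e-04; check Q = 3.3320e+04
Then add 0.281 M of M.
Step 3:
                   M          J          D          G
  I            1.298 5.0515e-04      1.268      2.054
  C       -7.8325e-04 -2.6108e-04 7.8325e-04 7.8325e-04
  E            1.297 2.4407e-04      1.269      2.055
  solve Keq expr → x = 2.6108e-04; check Q = 3.3320e+04

x = 2.6108e-04 M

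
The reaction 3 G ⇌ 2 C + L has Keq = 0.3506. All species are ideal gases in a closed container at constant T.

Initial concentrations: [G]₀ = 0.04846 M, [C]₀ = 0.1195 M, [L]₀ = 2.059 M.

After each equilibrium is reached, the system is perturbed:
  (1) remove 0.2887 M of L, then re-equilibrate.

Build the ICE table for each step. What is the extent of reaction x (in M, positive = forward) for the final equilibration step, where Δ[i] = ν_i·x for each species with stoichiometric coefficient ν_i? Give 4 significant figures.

x = 8.9275e-04 M

Q₀ = 258.4 vs Keq = 0.3506 ⇒ Q>K, reverse
Step 1:
                   G          C          L
  I          0.04846     0.1195      2.059
  C           0.1315   -0.08766   -0.04383
  E           0.1799    0.03184      2.015
  solve Keq expr → x = -0.04383; check Q = 0.3506
Then remove 0.2887 M of L.
Step 2:
                   G          C          L
  I           0.1799    0.03184      1.726
  C        -0.002678   0.001786 8.9275e-04
  E           0.1773    0.03363      1.727
  solve Keq expr → x = 8.9275e-04; check Q = 0.3506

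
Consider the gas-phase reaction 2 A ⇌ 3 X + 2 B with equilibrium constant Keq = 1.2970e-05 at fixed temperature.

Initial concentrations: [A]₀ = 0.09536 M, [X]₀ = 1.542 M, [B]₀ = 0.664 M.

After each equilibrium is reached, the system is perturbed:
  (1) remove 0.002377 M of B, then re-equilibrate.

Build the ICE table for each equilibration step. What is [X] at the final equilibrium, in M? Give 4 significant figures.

[X]_eq = 0.5593 M

Q₀ = 177.8 vs Keq = 1.2970e-05 ⇒ Q>K, reverse
Step 1:
                   A          X          B
  init       0.09536      1.542      0.664
  Δ           0.6575    -0.9862    -0.6575
  eq          0.7528     0.5558   0.006543
  solve Keq expr → x = -0.3287; check Q = 1.2970e-05
Then remove 0.002377 M of B.
Step 2:
                   A          X          B
  init        0.7528     0.5558   0.004166
  Δ        -0.002297   0.003445   0.002297
  eq          0.7505     0.5593   0.006463
  solve Keq expr → x = 0.001148; check Q = 1.2970e-05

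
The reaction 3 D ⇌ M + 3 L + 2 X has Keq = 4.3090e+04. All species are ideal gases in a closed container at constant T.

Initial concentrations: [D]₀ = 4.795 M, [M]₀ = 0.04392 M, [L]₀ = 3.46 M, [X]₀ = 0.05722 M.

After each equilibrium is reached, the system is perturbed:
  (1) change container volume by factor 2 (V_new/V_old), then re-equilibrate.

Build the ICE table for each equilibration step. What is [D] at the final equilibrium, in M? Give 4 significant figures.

Q₀ = 5.4028e-05 vs Keq = 4.3090e+04 ⇒ Q<K, forward
Step 1:
                  D         M         L         X
  Initial     4.795   0.04392      3.46   0.05722
  Change     -4.283     1.428     4.283     2.855
  Equil      0.5123     1.471     7.743     2.912
  solve Keq expr → x = 1.428; check Q = 4.3090e+04
Then change container volume by factor 2 (V_new/V_old).
Step 2:
                  D         M         L         X
  Initial    0.2561    0.7357     3.871     1.456
  Change    -0.1171   0.03905    0.1171    0.0781
  Equil       0.139    0.7748     3.988     1.534
  solve Keq expr → x = 0.03905; check Q = 4.3090e+04

[D]_eq = 0.139 M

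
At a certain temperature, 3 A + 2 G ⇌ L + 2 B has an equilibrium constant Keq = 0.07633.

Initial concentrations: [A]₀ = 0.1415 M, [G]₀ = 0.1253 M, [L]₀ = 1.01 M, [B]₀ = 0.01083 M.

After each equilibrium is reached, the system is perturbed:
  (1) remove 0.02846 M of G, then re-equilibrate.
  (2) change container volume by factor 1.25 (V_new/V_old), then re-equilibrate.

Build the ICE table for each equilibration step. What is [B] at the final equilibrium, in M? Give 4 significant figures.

Q₀ = 2.663 vs Keq = 0.07633 ⇒ Q>K, reverse
Step 1:
                    A           G           L           B
  I            0.1415      0.1253        1.01     0.01083
  C           0.01289    0.008592   -0.004296   -0.008592
  E            0.1544      0.1339       1.006    0.002238
  solve Keq expr → x = -0.004296; check Q = 0.07633
Then remove 0.02846 M of G.
Step 2:
                    A           G           L           B
  I            0.1544      0.1054       1.006    0.002238
  C        6.8405e-04  4.5603e-04 -2.2802e-04 -4.5603e-04
  E            0.1551      0.1059       1.005    0.001782
  solve Keq expr → x = -2.2802e-04; check Q = 0.07633
Then change container volume by factor 1.25 (V_new/V_old).
Step 3:
                    A           G           L           B
  I            0.1241     0.08471      0.8044    0.001425
  C        4.1329e-04  2.7553e-04 -1.3776e-04 -2.7553e-04
  E            0.1245     0.08499      0.8042     0.00115
  solve Keq expr → x = -1.3776e-04; check Q = 0.07633

[B]_eq = 0.00115 M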